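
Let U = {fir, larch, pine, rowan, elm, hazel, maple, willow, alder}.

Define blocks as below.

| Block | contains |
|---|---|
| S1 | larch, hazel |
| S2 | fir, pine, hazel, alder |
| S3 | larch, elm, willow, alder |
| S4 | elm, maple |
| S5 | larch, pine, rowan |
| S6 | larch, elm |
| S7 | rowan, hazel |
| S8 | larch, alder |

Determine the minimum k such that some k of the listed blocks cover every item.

S2 and S3 and S4 and S7 together: S2 ∪ S3 ∪ S4 ∪ S7 = {fir, larch, pine, rowan, elm, hazel, maple, willow, alder} — every item is covered.
No 3 of the 8 blocks cover everything (all 56 combinations miss at least one item), so 4 is optimal.

4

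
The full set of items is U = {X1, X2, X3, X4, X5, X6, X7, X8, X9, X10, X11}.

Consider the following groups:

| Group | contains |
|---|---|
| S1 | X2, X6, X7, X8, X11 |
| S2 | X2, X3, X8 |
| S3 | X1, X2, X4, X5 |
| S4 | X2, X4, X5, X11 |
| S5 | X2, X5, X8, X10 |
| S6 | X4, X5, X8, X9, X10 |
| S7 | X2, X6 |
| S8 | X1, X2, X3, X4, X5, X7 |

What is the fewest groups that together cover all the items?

3

S1, S6, and S8 cover everything between them: the union {X1, X2, X3, X4, X5, X6, X7, X8, X9, X10, X11} is all of U.
Only S6 contains X9, so S6 is forced; the remaining 6 items need at least 2 more groups (each remaining group adds at most 4) — so at least 3 groups are needed, and 3 is optimal.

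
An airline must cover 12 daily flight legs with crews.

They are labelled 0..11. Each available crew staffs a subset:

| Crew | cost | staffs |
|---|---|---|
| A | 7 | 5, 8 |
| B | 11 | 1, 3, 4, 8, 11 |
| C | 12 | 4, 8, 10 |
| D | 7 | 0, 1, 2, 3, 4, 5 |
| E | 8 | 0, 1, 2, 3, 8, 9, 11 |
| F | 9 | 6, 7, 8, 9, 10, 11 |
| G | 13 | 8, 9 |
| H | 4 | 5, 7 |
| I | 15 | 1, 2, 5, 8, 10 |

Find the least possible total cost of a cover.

D, F together cover every leg (D ∪ F = {0, 1, 2, 3, 4, 5, 6, 7, 8, 9, 10, 11}); total cost 7 + 9 = 16.
The greedy pick E, H, F, D costs 28; no covering selection beats 16.

16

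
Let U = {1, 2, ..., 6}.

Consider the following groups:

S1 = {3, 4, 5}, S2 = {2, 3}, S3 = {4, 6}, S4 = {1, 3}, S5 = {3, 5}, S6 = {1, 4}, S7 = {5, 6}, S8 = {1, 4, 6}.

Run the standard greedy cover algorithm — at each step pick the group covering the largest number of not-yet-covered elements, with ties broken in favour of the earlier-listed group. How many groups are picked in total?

Greedy: pick S1 (covers 3 new) → pick S8 (covers 2 new) → pick S2 (covers 1 new). Total picks: 3.

3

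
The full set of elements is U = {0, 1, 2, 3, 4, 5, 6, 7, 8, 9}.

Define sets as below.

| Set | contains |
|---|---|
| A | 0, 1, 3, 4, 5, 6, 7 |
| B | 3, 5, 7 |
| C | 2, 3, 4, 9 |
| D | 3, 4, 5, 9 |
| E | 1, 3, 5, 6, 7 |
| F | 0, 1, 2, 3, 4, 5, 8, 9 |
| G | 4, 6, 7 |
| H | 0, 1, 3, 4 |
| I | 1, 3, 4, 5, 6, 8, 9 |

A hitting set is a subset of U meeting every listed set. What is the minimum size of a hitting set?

Take T = {3, 7}. Each listed set contains at least one of these, so T is a hitting set of size 2.
No single element lies in every set, so at least 2 are needed and 2 is optimal.

2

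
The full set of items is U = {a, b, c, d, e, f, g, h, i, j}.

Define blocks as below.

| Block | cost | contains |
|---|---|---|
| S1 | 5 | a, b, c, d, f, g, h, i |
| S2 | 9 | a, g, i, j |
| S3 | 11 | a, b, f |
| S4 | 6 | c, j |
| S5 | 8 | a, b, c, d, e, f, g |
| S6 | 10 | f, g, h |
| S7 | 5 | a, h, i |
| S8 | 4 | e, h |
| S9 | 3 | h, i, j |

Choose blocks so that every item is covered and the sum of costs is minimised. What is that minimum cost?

11

S5, S9 together cover every item (S5 ∪ S9 = {a, b, c, d, e, f, g, h, i, j}); total cost 8 + 3 = 11.
The greedy pick S1, S9, S8 costs 12; no covering selection beats 11.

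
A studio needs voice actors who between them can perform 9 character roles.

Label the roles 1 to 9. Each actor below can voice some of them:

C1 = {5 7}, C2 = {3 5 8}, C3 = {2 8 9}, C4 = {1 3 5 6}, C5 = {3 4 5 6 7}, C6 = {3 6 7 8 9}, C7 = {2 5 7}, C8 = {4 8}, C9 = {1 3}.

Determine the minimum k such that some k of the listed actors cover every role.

Take {C3, C4, C5}. Their union is {1, 2, 3, 4, 5, 6, 7, 8, 9}, which is all 9 roles.
No 2 of the 9 actors cover everything (all 36 combinations miss at least one role), so 3 is optimal.

3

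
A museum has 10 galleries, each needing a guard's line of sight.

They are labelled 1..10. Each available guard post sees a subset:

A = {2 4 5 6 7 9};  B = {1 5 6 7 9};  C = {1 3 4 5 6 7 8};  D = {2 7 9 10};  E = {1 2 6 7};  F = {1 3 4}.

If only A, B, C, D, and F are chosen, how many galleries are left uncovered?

0

Union of A, B, C, D, F = {1, 2, 3, 4, 5, 6, 7, 8, 9, 10} — that's every gallery, so 0 are uncovered.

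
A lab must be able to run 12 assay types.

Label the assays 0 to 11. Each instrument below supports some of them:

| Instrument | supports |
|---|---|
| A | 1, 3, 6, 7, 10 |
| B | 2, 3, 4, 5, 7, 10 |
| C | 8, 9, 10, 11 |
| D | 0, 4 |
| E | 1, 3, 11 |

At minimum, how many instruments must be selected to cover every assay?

A and B and C and D together: A ∪ B ∪ C ∪ D = {0, 1, 2, 3, 4, 5, 6, 7, 8, 9, 10, 11} — every assay is covered.
Only A contains 6, so A is forced; the remaining 7 assays need at least 3 more instruments (each remaining instrument adds at most 3) — so at least 4 instruments are needed, and 4 is optimal.

4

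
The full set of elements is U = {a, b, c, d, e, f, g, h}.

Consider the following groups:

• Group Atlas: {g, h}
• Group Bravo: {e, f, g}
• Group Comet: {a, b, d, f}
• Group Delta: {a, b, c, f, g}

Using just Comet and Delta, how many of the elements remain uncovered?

Union of Comet, Delta = {a, b, c, d, f, g}.
Not covered: e, h — 2 elements.

2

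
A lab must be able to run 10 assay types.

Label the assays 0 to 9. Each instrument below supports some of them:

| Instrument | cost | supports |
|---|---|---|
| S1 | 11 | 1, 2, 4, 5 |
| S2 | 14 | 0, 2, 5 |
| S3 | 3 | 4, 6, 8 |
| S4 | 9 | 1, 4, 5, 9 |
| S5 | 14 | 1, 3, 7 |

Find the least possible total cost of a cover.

S2, S3, S4, S5 together cover every assay (S2 ∪ S3 ∪ S4 ∪ S5 = {0, 1, 2, 3, 4, 5, 6, 7, 8, 9}); total cost 14 + 3 + 9 + 14 = 40.
No covering selection has total cost below 40.

40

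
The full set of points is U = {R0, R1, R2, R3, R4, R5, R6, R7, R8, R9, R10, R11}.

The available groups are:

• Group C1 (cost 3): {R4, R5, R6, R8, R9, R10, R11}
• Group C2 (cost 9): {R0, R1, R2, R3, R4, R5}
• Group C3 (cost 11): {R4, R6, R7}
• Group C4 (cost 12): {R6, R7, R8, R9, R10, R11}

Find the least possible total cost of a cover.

C2, C4 together cover every point (C2 ∪ C4 = {R0, R1, R2, R3, R4, R5, R6, R7, R8, R9, R10, R11}); total cost 9 + 12 = 21.
The greedy pick C1, C2, C3 costs 23; no covering selection beats 21.

21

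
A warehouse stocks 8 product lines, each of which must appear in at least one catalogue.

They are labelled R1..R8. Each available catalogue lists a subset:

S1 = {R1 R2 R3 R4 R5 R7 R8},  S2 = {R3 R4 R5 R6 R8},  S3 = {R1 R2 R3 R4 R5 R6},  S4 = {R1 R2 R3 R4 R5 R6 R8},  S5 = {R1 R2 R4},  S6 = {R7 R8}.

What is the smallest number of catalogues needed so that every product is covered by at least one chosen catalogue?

2

Take {S1, S4}. Their union is {R1, R2, R3, R4, R5, R6, R7, R8}, which is all 8 products.
No single catalogue has all 8 products (the largest, S1, has 7), so 2 is optimal.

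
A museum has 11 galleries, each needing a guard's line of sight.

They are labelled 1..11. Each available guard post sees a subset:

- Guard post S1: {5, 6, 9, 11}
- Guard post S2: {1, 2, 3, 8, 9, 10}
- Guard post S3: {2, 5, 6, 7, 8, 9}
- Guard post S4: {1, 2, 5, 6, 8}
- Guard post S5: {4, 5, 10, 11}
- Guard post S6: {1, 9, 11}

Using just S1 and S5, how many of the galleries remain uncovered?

5

Union of S1, S5 = {4, 5, 6, 9, 10, 11}.
Not covered: 1, 2, 3, 7, 8 — 5 galleries.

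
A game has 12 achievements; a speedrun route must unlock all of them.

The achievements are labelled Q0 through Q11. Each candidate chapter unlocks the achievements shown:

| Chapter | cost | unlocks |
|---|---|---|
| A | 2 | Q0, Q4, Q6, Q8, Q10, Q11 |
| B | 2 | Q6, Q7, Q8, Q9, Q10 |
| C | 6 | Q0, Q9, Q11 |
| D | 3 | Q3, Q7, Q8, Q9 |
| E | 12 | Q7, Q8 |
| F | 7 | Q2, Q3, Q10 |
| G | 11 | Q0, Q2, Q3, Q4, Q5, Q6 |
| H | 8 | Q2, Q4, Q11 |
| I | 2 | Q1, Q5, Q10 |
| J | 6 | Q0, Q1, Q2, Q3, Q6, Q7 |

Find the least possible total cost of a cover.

12

A, B, I, J together cover every achievement (A ∪ B ∪ I ∪ J = {Q0, Q1, Q2, Q3, Q4, Q5, Q6, Q7, Q8, Q9, Q10, Q11}); total cost 2 + 2 + 2 + 6 = 12.
The greedy pick A, B, I, D, J costs 15; no covering selection beats 12.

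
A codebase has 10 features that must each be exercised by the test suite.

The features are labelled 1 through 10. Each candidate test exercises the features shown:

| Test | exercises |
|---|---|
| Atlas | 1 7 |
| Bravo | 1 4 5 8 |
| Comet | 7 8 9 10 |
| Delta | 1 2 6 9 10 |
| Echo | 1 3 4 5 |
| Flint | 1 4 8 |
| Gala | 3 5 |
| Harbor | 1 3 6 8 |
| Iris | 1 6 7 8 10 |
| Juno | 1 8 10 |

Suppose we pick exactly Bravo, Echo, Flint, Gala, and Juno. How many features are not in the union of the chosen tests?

Union of Bravo, Echo, Flint, Gala, Juno = {1, 3, 4, 5, 8, 10}.
Not covered: 2, 6, 7, 9 — 4 features.

4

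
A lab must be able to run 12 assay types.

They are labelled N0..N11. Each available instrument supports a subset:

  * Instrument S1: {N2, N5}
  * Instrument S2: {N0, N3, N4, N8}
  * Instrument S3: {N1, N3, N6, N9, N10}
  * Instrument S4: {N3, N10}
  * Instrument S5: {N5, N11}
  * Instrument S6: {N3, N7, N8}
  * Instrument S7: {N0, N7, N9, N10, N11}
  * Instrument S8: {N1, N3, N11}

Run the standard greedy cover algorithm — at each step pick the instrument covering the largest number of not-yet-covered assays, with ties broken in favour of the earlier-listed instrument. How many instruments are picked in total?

Greedy: pick S3 (covers 5 new) → pick S2 (covers 3 new) → pick S1 (covers 2 new) → pick S7 (covers 2 new). Total picks: 4.

4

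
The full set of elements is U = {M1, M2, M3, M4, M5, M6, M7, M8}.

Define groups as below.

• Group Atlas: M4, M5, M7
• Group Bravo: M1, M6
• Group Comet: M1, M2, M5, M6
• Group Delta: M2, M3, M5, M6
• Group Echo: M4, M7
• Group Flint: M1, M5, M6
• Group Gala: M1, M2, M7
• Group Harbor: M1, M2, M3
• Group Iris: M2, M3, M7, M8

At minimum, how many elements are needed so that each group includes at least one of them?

H = {M3, M6, M7} meets every group (each contains at least one member of H), and |H| = 3.
No choice of 2 elements meets every group, so 3 is the minimum.

3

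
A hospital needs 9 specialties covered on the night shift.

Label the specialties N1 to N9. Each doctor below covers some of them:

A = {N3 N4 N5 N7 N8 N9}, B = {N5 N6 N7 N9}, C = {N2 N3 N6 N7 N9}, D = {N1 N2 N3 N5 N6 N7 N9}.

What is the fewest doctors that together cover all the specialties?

A and D together: A ∪ D = {N1, N2, N3, N4, N5, N6, N7, N8, N9} — every specialty is covered.
No single doctor has all 9 specialties (the largest, D, has 7), so 2 is optimal.

2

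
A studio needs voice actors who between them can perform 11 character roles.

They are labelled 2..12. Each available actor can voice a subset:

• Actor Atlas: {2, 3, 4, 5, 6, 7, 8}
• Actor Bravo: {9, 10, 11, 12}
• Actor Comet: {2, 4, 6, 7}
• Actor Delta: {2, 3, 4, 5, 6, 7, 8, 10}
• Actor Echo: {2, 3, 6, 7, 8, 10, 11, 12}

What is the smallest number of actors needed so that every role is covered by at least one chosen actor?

Bravo and Delta together: Bravo ∪ Delta = {2, 3, 4, 5, 6, 7, 8, 9, 10, 11, 12} — every role is covered.
No single actor has all 11 roles (the largest, Delta, has 8), so 2 is optimal.

2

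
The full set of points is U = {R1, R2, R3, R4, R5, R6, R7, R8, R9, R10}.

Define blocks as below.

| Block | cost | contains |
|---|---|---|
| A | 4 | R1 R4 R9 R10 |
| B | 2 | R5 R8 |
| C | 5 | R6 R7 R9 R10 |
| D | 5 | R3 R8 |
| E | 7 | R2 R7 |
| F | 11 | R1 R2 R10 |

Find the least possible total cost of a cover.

A, B, C, D, E together cover every point (A ∪ B ∪ C ∪ D ∪ E = {R1, R2, R3, R4, R5, R6, R7, R8, R9, R10}); total cost 4 + 2 + 5 + 5 + 7 = 23.
No covering selection has total cost below 23.

23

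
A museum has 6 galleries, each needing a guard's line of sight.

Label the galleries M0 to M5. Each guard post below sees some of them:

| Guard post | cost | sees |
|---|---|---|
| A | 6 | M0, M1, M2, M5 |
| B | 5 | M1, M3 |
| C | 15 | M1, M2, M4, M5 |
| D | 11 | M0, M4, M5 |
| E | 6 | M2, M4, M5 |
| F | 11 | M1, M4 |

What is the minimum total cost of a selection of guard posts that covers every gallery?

17

A, B, E together cover every gallery (A ∪ B ∪ E = {M0, M1, M2, M3, M4, M5}); total cost 6 + 5 + 6 = 17.
No covering selection has total cost below 17.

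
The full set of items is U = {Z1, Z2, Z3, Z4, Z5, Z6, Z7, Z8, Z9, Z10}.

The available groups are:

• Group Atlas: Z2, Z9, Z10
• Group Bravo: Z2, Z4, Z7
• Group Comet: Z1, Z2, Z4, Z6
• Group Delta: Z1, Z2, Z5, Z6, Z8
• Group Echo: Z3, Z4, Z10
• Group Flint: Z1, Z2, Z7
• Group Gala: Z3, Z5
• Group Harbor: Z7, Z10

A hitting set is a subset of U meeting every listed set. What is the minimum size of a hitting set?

3

H = {Z2, Z5, Z10} meets every group (each contains at least one member of H), and |H| = 3.
The groups Comet, Gala, Harbor are pairwise disjoint, so any hitting set needs a separate item for each — at least 3. Hence 3 is optimal.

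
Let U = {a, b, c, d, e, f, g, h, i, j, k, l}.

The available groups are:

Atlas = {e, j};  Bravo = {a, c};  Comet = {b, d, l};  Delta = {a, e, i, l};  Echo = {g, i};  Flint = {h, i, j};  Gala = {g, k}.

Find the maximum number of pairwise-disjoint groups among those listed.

4

Atlas, Bravo, Comet, Echo are pairwise disjoint (Atlas={e,j}; Bravo={a,c}; Comet={b,d,l}; Echo={g,i}).
Every remaining group overlaps one of these, and no 5 of the listed groups are pairwise disjoint, so 4 is the maximum.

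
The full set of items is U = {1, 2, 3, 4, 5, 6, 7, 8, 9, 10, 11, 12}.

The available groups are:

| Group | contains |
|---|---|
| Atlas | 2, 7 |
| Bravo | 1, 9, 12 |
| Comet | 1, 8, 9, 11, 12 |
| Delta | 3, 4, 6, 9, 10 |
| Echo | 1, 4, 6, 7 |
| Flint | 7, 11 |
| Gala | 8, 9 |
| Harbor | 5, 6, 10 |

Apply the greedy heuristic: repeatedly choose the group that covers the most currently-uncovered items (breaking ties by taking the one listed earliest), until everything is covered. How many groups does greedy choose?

4

Greedy: pick Comet (covers 5 new) → pick Delta (covers 4 new) → pick Atlas (covers 2 new) → pick Harbor (covers 1 new). Total picks: 4.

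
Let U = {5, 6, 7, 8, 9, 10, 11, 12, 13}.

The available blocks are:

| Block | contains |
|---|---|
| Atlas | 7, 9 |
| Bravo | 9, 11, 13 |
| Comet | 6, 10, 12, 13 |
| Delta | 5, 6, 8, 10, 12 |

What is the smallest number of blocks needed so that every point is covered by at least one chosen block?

Atlas and Bravo and Delta together: Atlas ∪ Bravo ∪ Delta = {5, 6, 7, 8, 9, 10, 11, 12, 13} — every point is covered.
Only Delta contains 5, so Delta is forced; the remaining 4 points need at least 2 more blocks (each remaining block adds at most 3) — so at least 3 blocks are needed, and 3 is optimal.

3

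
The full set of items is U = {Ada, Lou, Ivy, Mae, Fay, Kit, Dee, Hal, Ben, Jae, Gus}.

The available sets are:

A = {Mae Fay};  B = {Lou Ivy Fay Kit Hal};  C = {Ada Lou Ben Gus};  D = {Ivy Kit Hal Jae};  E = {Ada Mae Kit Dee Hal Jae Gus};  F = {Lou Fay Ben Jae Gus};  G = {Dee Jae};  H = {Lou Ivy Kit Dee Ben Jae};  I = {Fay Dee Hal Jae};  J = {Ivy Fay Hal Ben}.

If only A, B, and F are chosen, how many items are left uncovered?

2

Union of A, B, F = {Lou, Ivy, Mae, Fay, Kit, Hal, Ben, Jae, Gus}.
Not covered: Ada, Dee — 2 items.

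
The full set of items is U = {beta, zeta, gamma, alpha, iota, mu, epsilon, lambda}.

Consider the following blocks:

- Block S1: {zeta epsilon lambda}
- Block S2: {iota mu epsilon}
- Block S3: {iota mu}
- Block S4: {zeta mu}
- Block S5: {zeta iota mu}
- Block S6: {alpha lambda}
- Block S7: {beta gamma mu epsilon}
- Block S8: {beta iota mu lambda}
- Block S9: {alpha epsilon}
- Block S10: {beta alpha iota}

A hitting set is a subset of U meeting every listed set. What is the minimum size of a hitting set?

3

Take H = {alpha, mu, lambda}. Each listed block contains at least one of these, so H is a hitting set of size 3.
No choice of 2 items meets every block, so 3 is the minimum.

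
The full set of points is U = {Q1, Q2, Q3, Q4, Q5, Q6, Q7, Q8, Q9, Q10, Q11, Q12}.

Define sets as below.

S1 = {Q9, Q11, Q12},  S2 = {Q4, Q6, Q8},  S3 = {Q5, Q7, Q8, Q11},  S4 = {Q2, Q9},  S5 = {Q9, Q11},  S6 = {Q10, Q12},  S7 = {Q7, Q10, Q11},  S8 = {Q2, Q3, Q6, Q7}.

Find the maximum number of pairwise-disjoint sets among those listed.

3

S5, S6, S8 are pairwise disjoint (S5={Q9,Q11}; S6={Q10,Q12}; S8={Q2,Q3,Q6,Q7}).
Every remaining set overlaps one of these, and no 4 of the listed sets are pairwise disjoint, so 3 is the maximum.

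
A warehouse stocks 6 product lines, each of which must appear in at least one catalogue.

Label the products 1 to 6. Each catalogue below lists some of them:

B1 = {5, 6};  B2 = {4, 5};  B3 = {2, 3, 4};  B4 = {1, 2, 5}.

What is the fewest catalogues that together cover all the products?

3

B1 and B3 and B4 together: B1 ∪ B3 ∪ B4 = {1, 2, 3, 4, 5, 6} — every product is covered.
Only B4 contains 1, so B4 is forced; the remaining 3 products need at least 2 more catalogues (each remaining catalogue adds at most 2) — so at least 3 catalogues are needed, and 3 is optimal.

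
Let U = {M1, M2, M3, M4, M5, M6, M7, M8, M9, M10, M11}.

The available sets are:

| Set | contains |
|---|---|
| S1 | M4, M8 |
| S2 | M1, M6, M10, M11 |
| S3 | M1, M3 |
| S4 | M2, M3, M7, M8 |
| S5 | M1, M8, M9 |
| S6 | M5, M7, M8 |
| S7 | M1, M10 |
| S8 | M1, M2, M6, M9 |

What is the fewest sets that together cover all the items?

S1, S2, S4, S6, and S8 cover everything between them: the union {M1, M2, M3, M4, M5, M6, M7, M8, M9, M10, M11} is all of U.
No 4 of the 8 sets cover everything (all 70 combinations miss at least one item), so 5 is optimal.

5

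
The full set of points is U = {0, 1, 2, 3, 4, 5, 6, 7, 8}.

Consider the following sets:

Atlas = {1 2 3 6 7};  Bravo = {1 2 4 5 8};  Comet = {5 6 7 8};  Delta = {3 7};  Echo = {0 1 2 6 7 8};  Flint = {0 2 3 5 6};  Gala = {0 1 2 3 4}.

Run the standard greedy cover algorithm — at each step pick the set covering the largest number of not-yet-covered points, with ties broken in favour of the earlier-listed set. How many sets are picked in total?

Greedy: pick Echo (covers 6 new) → pick Bravo (covers 2 new) → pick Atlas (covers 1 new). Total picks: 3.
(The true minimum cover uses only 2 sets, so greedy is not optimal here.)

3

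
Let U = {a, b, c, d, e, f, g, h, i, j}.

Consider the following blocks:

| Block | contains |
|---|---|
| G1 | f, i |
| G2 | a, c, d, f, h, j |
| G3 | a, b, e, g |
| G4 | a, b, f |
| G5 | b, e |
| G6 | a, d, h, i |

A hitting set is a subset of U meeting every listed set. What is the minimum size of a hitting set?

The 3 items {a, e, f} hit every block.
No choice of 2 items meets every block, so 3 is the minimum.

3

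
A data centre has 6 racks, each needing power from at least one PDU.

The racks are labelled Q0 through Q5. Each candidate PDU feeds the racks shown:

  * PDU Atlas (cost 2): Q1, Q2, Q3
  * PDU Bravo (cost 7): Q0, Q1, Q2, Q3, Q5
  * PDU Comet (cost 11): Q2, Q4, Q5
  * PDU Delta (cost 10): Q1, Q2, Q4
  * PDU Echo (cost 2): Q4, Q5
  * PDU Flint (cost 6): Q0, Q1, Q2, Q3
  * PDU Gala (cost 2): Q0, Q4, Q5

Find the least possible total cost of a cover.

4

Atlas, Gala together cover every rack (Atlas ∪ Gala = {Q0, Q1, Q2, Q3, Q4, Q5}); total cost 2 + 2 = 4.
No covering selection has total cost below 4.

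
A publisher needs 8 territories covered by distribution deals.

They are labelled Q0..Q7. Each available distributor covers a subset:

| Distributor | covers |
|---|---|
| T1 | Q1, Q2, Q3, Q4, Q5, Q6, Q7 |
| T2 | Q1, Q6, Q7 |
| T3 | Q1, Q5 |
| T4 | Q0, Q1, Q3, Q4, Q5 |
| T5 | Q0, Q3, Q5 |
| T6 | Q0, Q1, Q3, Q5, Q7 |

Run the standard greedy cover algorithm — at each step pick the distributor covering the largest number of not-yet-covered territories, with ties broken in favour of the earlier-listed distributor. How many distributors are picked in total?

Greedy: pick T1 (covers 7 new) → pick T4 (covers 1 new). Total picks: 2.

2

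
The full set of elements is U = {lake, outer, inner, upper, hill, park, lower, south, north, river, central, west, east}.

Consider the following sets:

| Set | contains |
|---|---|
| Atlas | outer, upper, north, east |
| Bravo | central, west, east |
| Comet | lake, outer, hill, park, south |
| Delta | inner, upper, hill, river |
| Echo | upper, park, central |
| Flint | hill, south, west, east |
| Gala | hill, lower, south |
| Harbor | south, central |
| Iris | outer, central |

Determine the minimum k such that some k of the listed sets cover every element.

Atlas and Bravo and Comet and Delta and Gala together: Atlas ∪ Bravo ∪ Comet ∪ Delta ∪ Gala = {lake, outer, inner, upper, hill, park, lower, south, north, river, central, west, east} — every element is covered.
No 4 of the 9 sets cover everything (all 126 combinations miss at least one element), so 5 is optimal.

5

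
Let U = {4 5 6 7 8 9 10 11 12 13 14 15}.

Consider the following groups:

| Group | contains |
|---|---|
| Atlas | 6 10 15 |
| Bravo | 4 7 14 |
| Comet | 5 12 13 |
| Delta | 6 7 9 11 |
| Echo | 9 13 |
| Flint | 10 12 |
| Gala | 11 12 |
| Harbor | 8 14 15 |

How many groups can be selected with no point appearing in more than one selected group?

Atlas, Bravo, Echo, Gala are pairwise disjoint (Atlas={6,10,15}; Bravo={4,7,14}; Echo={9,13}; Gala={11,12}).
Every remaining group overlaps one of these, and no 5 of the listed groups are pairwise disjoint, so 4 is the maximum.

4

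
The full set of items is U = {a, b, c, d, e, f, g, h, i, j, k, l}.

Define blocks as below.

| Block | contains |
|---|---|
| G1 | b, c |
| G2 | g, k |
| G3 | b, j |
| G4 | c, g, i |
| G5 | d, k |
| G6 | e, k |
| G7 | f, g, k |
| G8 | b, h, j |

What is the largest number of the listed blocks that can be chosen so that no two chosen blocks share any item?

G3, G4, G5 are pairwise disjoint (G3={b,j}; G4={c,g,i}; G5={d,k}).
Every remaining block overlaps one of these, and no 4 of the listed blocks are pairwise disjoint, so 3 is the maximum.

3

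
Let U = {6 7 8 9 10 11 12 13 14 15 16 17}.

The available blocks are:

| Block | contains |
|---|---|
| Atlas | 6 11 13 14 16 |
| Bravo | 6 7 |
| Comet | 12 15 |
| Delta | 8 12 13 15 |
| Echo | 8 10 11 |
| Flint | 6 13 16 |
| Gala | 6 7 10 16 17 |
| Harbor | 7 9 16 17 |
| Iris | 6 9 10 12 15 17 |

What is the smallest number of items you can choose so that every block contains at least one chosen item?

4

H = {6, 8, 15, 16} meets every block (each contains at least one member of H), and |H| = 4.
No choice of 3 items meets every block, so 4 is the minimum.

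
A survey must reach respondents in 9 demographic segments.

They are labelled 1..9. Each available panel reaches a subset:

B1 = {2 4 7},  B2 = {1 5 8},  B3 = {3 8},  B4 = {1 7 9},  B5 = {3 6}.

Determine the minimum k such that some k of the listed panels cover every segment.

Take {B1, B2, B4, B5}. Their union is {1, 2, 3, 4, 5, 6, 7, 8, 9}, which is all 9 segments.
Only B5 contains 6, so B5 is forced; the remaining 7 segments need at least 3 more panels (each remaining panel adds at most 3) — so at least 4 panels are needed, and 4 is optimal.

4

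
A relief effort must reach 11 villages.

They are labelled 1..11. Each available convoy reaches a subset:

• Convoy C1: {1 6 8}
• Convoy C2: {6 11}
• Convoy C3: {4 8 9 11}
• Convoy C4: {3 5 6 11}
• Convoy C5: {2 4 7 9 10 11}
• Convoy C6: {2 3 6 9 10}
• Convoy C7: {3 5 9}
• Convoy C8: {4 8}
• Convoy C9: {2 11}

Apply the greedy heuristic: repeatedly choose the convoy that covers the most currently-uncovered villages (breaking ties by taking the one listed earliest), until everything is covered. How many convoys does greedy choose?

Greedy: pick C5 (covers 6 new) → pick C1 (covers 3 new) → pick C4 (covers 2 new). Total picks: 3.

3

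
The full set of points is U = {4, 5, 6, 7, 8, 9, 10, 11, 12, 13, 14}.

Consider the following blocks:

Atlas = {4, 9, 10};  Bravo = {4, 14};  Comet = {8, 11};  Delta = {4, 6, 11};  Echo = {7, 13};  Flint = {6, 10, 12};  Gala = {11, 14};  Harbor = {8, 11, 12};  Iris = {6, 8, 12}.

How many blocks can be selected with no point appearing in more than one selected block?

4

Bravo, Comet, Echo, Flint are pairwise disjoint (Bravo={4,14}; Comet={8,11}; Echo={7,13}; Flint={6,10,12}).
Every remaining block overlaps one of these, and no 5 of the listed blocks are pairwise disjoint, so 4 is the maximum.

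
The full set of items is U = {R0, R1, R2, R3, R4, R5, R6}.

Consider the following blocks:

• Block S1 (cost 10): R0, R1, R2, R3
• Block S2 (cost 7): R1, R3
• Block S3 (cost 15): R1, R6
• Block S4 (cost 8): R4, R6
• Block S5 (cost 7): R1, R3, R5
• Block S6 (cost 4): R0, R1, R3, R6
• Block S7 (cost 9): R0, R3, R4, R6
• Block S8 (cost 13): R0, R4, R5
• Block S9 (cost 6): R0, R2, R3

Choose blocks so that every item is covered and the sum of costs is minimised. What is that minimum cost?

21

S4, S5, S9 together cover every item (S4 ∪ S5 ∪ S9 = {R0, R1, R2, R3, R4, R5, R6}); total cost 8 + 7 + 6 = 21.
The greedy pick S6, S9, S8 costs 23; no covering selection beats 21.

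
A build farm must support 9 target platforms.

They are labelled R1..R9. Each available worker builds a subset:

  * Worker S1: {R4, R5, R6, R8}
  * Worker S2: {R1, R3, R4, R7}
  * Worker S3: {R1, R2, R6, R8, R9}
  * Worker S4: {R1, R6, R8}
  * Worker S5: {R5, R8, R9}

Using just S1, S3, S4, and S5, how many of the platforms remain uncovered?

2

Union of S1, S3, S4, S5 = {R1, R2, R4, R5, R6, R8, R9}.
Not covered: R3, R7 — 2 platforms.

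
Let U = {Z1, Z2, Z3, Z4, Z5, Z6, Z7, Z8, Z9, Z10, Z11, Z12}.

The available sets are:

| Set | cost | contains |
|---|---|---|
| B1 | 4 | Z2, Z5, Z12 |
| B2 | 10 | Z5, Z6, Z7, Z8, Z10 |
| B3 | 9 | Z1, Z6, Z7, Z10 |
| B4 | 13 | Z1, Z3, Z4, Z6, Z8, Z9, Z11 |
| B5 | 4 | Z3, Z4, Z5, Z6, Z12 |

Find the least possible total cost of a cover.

26

B1, B3, B4 together cover every item (B1 ∪ B3 ∪ B4 = {Z1, Z2, Z3, Z4, Z5, Z6, Z7, Z8, Z9, Z10, Z11, Z12}); total cost 4 + 9 + 13 = 26.
The greedy pick B5, B3, B1, B4 costs 30; no covering selection beats 26.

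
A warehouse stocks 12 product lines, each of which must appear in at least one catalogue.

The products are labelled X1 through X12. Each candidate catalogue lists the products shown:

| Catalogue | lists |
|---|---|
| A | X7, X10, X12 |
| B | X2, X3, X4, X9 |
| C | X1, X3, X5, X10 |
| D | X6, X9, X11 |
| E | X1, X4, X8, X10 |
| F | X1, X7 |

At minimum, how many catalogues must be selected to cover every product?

5

Take {A, B, C, D, E}. Their union is {X1, X2, X3, X4, X5, X6, X7, X8, X9, X10, X11, X12}, which is all 12 products.
No 4 of the 6 catalogues cover everything (all 15 combinations miss at least one product), so 5 is optimal.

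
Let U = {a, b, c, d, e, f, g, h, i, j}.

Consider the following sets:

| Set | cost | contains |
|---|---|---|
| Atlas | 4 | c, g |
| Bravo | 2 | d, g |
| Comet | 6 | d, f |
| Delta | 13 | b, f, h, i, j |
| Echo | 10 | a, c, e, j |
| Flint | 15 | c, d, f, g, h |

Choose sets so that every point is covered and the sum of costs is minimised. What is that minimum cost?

25

Bravo, Delta, Echo together cover every point (Bravo ∪ Delta ∪ Echo = {a, b, c, d, e, f, g, h, i, j}); total cost 2 + 13 + 10 = 25.
No covering selection has total cost below 25.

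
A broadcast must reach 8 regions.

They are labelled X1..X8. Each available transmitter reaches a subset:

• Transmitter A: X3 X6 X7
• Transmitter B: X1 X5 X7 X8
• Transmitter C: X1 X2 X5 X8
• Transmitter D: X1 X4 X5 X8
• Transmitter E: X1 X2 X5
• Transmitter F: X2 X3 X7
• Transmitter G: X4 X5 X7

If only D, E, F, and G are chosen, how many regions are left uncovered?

Union of D, E, F, G = {X1, X2, X3, X4, X5, X7, X8}.
Not covered: X6 — 1 region.

1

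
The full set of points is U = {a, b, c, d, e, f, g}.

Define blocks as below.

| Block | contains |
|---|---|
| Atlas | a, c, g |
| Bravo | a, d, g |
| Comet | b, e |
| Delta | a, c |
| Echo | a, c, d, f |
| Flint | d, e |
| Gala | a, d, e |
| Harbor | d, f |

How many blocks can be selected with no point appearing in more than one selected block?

3

Comet, Delta, Harbor are pairwise disjoint (Comet={b,e}; Delta={a,c}; Harbor={d,f}).
Every remaining block overlaps one of these, and no 4 of the listed blocks are pairwise disjoint, so 3 is the maximum.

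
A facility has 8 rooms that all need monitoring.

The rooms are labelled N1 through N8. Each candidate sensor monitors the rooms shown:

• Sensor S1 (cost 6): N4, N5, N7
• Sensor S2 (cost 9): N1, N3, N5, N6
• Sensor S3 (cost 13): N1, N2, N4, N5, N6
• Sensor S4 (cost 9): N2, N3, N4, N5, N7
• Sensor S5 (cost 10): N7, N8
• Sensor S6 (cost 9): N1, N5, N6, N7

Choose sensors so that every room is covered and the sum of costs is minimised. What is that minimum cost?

28

S2, S4, S5 together cover every room (S2 ∪ S4 ∪ S5 = {N1, N2, N3, N4, N5, N6, N7, N8}); total cost 9 + 9 + 10 = 28.
No covering selection has total cost below 28.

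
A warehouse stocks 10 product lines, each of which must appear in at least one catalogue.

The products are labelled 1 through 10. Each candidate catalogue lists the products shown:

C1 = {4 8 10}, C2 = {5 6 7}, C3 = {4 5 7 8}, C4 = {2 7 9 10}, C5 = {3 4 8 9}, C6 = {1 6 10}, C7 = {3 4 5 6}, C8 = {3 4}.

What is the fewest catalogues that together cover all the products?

Take {C3, C4, C5, C6}. Their union is {1, 2, 3, 4, 5, 6, 7, 8, 9, 10}, which is all 10 products.
No 3 of the 8 catalogues cover everything (all 56 combinations miss at least one product), so 4 is optimal.

4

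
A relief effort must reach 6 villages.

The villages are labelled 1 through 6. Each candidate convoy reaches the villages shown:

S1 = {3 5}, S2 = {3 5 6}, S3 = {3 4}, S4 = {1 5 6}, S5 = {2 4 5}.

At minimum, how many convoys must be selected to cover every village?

3

S3 and S4 and S5 together: S3 ∪ S4 ∪ S5 = {1, 2, 3, 4, 5, 6} — every village is covered.
Only S4 contains 1, so S4 is forced; the remaining 3 villages need at least 2 more convoys (each remaining convoy adds at most 2) — so at least 3 convoys are needed, and 3 is optimal.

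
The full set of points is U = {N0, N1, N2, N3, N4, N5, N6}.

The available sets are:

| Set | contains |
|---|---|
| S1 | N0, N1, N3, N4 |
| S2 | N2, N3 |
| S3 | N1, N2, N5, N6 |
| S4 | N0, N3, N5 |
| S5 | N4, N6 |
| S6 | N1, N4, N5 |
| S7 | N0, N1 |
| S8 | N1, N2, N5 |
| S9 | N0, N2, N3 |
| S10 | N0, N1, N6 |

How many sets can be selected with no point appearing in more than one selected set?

3

S2, S5, S7 are pairwise disjoint (S2={N2,N3}; S5={N4,N6}; S7={N0,N1}).
Every remaining set overlaps one of these, and no 4 of the listed sets are pairwise disjoint, so 3 is the maximum.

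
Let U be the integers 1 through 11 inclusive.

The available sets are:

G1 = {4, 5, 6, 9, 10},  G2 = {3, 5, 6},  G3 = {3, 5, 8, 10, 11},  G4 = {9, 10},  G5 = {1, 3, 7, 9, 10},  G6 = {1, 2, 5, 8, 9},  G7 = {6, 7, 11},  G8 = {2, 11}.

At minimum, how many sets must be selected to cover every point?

4

G1, G3, G6, and G7 cover everything between them: the union {1, 2, 3, 4, 5, 6, 7, 8, 9, 10, 11} is all of U.
No 3 of the 8 sets cover everything (all 56 combinations miss at least one point), so 4 is optimal.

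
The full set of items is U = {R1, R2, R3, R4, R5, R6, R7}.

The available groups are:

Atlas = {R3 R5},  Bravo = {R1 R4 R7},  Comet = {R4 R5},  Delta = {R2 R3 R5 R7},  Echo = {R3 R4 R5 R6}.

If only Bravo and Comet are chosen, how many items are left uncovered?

3

Union of Bravo, Comet = {R1, R4, R5, R7}.
Not covered: R2, R3, R6 — 3 items.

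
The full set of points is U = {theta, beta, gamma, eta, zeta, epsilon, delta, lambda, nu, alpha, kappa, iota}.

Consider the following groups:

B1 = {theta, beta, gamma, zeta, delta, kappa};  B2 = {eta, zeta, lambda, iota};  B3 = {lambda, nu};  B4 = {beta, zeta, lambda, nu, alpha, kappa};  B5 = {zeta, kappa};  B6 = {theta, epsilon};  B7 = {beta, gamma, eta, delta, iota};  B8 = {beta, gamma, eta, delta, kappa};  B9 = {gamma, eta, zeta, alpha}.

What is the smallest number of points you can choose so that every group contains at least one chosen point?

4

H = {theta, gamma, lambda, kappa} meets every group (each contains at least one member of H), and |H| = 4.
The groups B3, B5, B6, B7 are pairwise disjoint, so any hitting set needs a separate point for each — at least 4. Hence 4 is optimal.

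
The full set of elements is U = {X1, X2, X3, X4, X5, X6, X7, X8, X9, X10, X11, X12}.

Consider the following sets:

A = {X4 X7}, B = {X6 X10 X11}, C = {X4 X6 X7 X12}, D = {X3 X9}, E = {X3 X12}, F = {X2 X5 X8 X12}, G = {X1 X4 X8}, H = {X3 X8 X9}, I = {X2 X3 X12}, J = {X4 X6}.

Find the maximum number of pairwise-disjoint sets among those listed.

A, B, D, F are pairwise disjoint (A={X4,X7}; B={X6,X10,X11}; D={X3,X9}; F={X2,X5,X8,X12}).
Every remaining set overlaps one of these, and no 5 of the listed sets are pairwise disjoint, so 4 is the maximum.

4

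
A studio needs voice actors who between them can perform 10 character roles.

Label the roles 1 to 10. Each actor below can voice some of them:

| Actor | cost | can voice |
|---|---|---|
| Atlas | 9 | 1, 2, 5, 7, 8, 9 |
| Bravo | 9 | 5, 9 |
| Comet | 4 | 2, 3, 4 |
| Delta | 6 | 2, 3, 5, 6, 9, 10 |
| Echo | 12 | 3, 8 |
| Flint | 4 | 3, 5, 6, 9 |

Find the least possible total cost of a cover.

Atlas, Comet, Delta together cover every role (Atlas ∪ Comet ∪ Delta = {1, 2, 3, 4, 5, 6, 7, 8, 9, 10}); total cost 9 + 4 + 6 = 19.
No covering selection has total cost below 19.

19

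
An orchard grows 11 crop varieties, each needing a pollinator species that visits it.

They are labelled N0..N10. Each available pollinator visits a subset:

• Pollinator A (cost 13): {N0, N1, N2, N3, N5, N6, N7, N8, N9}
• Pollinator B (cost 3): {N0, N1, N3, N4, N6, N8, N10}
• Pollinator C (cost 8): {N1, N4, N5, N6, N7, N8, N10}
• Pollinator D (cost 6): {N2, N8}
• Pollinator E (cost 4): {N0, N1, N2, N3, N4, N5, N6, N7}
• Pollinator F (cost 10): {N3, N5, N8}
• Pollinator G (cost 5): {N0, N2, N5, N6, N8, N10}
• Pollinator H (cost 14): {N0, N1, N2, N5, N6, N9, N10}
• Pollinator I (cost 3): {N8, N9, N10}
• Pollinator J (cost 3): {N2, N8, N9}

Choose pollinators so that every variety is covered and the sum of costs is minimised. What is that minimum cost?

E, I together cover every variety (E ∪ I = {N0, N1, N2, N3, N4, N5, N6, N7, N8, N9, N10}); total cost 4 + 3 = 7.
The greedy pick B, E, I costs 10; no covering selection beats 7.

7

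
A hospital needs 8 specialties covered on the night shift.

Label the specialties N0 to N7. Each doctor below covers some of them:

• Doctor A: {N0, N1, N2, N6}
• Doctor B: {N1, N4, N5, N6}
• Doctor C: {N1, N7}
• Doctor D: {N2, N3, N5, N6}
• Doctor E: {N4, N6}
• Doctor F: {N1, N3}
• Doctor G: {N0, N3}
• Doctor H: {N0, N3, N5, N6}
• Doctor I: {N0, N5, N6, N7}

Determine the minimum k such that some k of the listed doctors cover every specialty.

3

Take {B, D, I}. Their union is {N0, N1, N2, N3, N4, N5, N6, N7}, which is all 8 specialties.
No 2 of the 9 doctors cover everything (all 36 combinations miss at least one specialty), so 3 is optimal.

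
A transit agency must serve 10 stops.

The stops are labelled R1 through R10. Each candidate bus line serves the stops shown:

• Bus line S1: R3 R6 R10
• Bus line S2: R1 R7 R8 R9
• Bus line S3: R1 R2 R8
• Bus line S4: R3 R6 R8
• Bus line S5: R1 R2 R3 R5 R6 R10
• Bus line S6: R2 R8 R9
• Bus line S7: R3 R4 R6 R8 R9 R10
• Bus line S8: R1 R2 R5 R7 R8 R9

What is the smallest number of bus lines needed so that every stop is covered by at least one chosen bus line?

2

S7 and S8 together: S7 ∪ S8 = {R1, R2, R3, R4, R5, R6, R7, R8, R9, R10} — every stop is covered.
No single bus line has all 10 stops (the largest, S5, has 6), so 2 is optimal.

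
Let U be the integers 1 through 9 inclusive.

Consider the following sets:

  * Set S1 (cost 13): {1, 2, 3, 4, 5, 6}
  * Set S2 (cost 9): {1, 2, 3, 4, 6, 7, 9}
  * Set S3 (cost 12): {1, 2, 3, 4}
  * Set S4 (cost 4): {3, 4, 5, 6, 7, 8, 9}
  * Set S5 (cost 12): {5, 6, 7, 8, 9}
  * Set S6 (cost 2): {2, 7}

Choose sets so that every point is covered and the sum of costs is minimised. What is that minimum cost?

13

S2, S4 together cover every point (S2 ∪ S4 = {1, 2, 3, 4, 5, 6, 7, 8, 9}); total cost 9 + 4 = 13.
The greedy pick S4, S6, S2 costs 15; no covering selection beats 13.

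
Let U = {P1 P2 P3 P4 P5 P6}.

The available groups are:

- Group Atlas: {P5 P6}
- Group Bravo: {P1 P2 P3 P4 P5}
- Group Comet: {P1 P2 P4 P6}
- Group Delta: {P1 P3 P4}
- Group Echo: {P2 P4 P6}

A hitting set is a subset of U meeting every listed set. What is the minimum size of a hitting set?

2

Take H = {P4, P6}. Each listed group contains at least one of these, so H is a hitting set of size 2.
The groups Atlas, Delta are pairwise disjoint, so any hitting set needs a separate point for each — at least 2. Hence 2 is optimal.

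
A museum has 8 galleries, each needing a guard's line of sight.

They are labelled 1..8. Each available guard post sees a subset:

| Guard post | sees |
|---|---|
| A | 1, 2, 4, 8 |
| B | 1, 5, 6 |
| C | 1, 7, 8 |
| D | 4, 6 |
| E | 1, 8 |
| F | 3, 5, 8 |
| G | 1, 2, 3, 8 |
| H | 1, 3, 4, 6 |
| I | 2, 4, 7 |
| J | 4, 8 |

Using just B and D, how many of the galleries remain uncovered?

Union of B, D = {1, 4, 5, 6}.
Not covered: 2, 3, 7, 8 — 4 galleries.

4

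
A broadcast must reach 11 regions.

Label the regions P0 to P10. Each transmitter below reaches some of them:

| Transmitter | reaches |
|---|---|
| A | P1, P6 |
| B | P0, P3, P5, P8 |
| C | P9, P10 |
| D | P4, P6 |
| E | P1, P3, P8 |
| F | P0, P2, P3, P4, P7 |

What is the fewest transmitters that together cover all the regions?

Take {A, B, C, F}. Their union is {P0, P1, P2, P3, P4, P5, P6, P7, P8, P9, P10}, which is all 11 regions.
Only F contains P2, so F is forced; the remaining 6 regions need at least 3 more transmitters (each remaining transmitter adds at most 2) — so at least 4 transmitters are needed, and 4 is optimal.

4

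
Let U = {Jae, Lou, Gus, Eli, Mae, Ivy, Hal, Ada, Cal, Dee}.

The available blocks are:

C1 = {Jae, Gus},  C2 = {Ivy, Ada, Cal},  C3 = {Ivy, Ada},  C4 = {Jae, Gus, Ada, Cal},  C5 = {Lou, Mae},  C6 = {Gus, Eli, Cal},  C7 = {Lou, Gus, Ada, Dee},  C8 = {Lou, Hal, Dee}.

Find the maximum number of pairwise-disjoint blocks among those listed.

C1, C2, C5 are pairwise disjoint (C1={Jae,Gus}; C2={Ivy,Ada,Cal}; C5={Lou,Mae}).
Every remaining block overlaps one of these, and no 4 of the listed blocks are pairwise disjoint, so 3 is the maximum.

3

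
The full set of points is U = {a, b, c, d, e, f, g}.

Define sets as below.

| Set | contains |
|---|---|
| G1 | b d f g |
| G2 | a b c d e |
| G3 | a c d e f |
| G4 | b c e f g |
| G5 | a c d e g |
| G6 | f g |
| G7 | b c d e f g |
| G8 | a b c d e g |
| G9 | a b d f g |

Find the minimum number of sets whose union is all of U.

G4 and G8 together: G4 ∪ G8 = {a, b, c, d, e, f, g} — every point is covered.
No single set has all 7 points (the largest, G7, has 6), so 2 is optimal.

2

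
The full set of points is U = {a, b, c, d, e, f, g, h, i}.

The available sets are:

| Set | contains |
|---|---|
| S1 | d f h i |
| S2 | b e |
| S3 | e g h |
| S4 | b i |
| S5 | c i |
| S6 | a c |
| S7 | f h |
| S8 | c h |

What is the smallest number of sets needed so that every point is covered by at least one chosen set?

4

S1 and S3 and S4 and S6 together: S1 ∪ S3 ∪ S4 ∪ S6 = {a, b, c, d, e, f, g, h, i} — every point is covered.
Only S1 contains d, so S1 is forced; the remaining 5 points need at least 3 more sets (each remaining set adds at most 2) — so at least 4 sets are needed, and 4 is optimal.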